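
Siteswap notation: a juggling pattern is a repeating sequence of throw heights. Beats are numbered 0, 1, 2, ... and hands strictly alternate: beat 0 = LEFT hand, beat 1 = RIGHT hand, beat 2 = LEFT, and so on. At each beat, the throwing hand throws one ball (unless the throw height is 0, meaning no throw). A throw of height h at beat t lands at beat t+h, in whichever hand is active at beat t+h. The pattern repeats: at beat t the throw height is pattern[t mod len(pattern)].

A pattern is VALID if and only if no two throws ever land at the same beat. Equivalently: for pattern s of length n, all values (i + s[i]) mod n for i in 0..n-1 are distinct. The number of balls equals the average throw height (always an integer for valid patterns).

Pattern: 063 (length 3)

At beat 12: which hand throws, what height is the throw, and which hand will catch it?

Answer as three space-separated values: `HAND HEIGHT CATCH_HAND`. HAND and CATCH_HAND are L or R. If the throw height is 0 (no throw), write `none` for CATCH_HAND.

Answer: L 0 none

Derivation:
Beat 12: 12 mod 2 = 0, so hand = L
Throw height = pattern[12 mod 3] = pattern[0] = 0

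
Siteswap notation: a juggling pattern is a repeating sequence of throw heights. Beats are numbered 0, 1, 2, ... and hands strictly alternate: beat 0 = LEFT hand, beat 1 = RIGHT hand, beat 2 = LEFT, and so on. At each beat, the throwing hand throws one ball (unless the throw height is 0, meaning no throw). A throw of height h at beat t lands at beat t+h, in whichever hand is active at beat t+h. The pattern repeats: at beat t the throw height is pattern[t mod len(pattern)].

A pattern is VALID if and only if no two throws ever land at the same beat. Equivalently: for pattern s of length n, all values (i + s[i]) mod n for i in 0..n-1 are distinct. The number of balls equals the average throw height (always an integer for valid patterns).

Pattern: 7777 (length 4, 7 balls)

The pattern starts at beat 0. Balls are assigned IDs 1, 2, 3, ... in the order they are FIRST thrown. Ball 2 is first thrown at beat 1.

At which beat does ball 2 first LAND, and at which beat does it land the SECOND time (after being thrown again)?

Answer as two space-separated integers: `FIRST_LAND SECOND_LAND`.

Beat 0 (L): throw ball1 h=7 -> lands@7:R; in-air after throw: [b1@7:R]
Beat 1 (R): throw ball2 h=7 -> lands@8:L; in-air after throw: [b1@7:R b2@8:L]
Beat 2 (L): throw ball3 h=7 -> lands@9:R; in-air after throw: [b1@7:R b2@8:L b3@9:R]
Beat 3 (R): throw ball4 h=7 -> lands@10:L; in-air after throw: [b1@7:R b2@8:L b3@9:R b4@10:L]
Beat 4 (L): throw ball5 h=7 -> lands@11:R; in-air after throw: [b1@7:R b2@8:L b3@9:R b4@10:L b5@11:R]
Beat 5 (R): throw ball6 h=7 -> lands@12:L; in-air after throw: [b1@7:R b2@8:L b3@9:R b4@10:L b5@11:R b6@12:L]
Beat 6 (L): throw ball7 h=7 -> lands@13:R; in-air after throw: [b1@7:R b2@8:L b3@9:R b4@10:L b5@11:R b6@12:L b7@13:R]
Beat 7 (R): throw ball1 h=7 -> lands@14:L; in-air after throw: [b2@8:L b3@9:R b4@10:L b5@11:R b6@12:L b7@13:R b1@14:L]
Beat 8 (L): throw ball2 h=7 -> lands@15:R; in-air after throw: [b3@9:R b4@10:L b5@11:R b6@12:L b7@13:R b1@14:L b2@15:R]
Beat 9 (R): throw ball3 h=7 -> lands@16:L; in-air after throw: [b4@10:L b5@11:R b6@12:L b7@13:R b1@14:L b2@15:R b3@16:L]
Beat 10 (L): throw ball4 h=7 -> lands@17:R; in-air after throw: [b5@11:R b6@12:L b7@13:R b1@14:L b2@15:R b3@16:L b4@17:R]
Beat 11 (R): throw ball5 h=7 -> lands@18:L; in-air after throw: [b6@12:L b7@13:R b1@14:L b2@15:R b3@16:L b4@17:R b5@18:L]
Beat 12 (L): throw ball6 h=7 -> lands@19:R; in-air after throw: [b7@13:R b1@14:L b2@15:R b3@16:L b4@17:R b5@18:L b6@19:R]
Beat 13 (R): throw ball7 h=7 -> lands@20:L; in-air after throw: [b1@14:L b2@15:R b3@16:L b4@17:R b5@18:L b6@19:R b7@20:L]
Ball 2: thrown@1 h=7 -> first land @8; rethrown@8 h=7 -> second land @15

Answer: 8 15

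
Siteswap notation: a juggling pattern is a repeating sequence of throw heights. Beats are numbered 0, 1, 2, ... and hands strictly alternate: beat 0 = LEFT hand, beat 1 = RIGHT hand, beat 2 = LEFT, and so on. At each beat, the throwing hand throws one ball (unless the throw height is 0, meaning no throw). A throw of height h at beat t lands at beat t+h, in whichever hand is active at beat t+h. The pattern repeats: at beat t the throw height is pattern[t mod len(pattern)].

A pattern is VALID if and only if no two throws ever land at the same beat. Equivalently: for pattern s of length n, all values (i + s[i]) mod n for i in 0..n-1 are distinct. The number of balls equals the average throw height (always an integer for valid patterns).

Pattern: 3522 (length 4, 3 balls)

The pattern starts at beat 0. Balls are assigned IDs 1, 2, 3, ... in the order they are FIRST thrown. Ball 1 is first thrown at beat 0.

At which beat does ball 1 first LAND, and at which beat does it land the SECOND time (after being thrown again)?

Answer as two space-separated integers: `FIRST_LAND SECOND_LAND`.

Answer: 3 5

Derivation:
Beat 0 (L): throw ball1 h=3 -> lands@3:R; in-air after throw: [b1@3:R]
Beat 1 (R): throw ball2 h=5 -> lands@6:L; in-air after throw: [b1@3:R b2@6:L]
Beat 2 (L): throw ball3 h=2 -> lands@4:L; in-air after throw: [b1@3:R b3@4:L b2@6:L]
Beat 3 (R): throw ball1 h=2 -> lands@5:R; in-air after throw: [b3@4:L b1@5:R b2@6:L]
Beat 4 (L): throw ball3 h=3 -> lands@7:R; in-air after throw: [b1@5:R b2@6:L b3@7:R]
Beat 5 (R): throw ball1 h=5 -> lands@10:L; in-air after throw: [b2@6:L b3@7:R b1@10:L]
Ball 1: thrown@0 h=3 -> first land @3; rethrown@3 h=2 -> second land @5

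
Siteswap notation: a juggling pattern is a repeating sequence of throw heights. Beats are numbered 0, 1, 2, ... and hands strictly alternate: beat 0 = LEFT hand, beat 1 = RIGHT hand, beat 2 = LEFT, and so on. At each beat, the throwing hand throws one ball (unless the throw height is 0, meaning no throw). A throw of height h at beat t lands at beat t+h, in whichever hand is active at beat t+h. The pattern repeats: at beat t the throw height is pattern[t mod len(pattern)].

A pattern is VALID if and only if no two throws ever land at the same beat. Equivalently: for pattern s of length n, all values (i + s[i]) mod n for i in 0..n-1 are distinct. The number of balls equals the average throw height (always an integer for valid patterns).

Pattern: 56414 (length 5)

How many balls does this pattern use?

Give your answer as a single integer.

Pattern = [5, 6, 4, 1, 4], length n = 5
  position 0: throw height = 5, running sum = 5
  position 1: throw height = 6, running sum = 11
  position 2: throw height = 4, running sum = 15
  position 3: throw height = 1, running sum = 16
  position 4: throw height = 4, running sum = 20
Total sum = 20; balls = sum / n = 20 / 5 = 4

Answer: 4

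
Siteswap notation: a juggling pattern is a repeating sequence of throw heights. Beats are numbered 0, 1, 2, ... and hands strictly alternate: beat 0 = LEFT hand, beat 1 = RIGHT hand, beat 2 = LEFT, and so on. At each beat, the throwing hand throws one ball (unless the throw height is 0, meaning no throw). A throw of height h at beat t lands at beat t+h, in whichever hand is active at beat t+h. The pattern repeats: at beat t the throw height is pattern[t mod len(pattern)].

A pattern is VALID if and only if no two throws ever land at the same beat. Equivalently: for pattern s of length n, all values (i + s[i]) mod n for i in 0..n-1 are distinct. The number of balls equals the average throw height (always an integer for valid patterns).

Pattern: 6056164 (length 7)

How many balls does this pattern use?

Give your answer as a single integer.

Answer: 4

Derivation:
Pattern = [6, 0, 5, 6, 1, 6, 4], length n = 7
  position 0: throw height = 6, running sum = 6
  position 1: throw height = 0, running sum = 6
  position 2: throw height = 5, running sum = 11
  position 3: throw height = 6, running sum = 17
  position 4: throw height = 1, running sum = 18
  position 5: throw height = 6, running sum = 24
  position 6: throw height = 4, running sum = 28
Total sum = 28; balls = sum / n = 28 / 7 = 4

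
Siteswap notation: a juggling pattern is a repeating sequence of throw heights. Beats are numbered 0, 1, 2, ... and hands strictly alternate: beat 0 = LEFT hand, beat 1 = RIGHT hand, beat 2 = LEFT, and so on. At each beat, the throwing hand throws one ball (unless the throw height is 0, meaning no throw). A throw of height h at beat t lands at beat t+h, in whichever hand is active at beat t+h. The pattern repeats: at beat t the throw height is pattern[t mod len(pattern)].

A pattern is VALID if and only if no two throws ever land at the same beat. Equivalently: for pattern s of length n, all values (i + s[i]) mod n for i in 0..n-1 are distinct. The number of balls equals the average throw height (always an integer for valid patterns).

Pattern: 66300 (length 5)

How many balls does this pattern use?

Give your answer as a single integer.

Pattern = [6, 6, 3, 0, 0], length n = 5
  position 0: throw height = 6, running sum = 6
  position 1: throw height = 6, running sum = 12
  position 2: throw height = 3, running sum = 15
  position 3: throw height = 0, running sum = 15
  position 4: throw height = 0, running sum = 15
Total sum = 15; balls = sum / n = 15 / 5 = 3

Answer: 3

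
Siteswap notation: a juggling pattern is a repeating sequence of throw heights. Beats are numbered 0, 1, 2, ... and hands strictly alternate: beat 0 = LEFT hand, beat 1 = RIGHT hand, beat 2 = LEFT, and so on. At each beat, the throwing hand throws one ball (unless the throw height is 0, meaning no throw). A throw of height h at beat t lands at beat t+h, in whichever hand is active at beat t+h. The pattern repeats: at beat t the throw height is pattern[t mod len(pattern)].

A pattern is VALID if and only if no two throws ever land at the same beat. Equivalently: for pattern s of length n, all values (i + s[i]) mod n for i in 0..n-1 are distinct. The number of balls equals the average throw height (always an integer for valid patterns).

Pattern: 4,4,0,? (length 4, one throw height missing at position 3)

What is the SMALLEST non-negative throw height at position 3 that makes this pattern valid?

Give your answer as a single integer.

Answer: 0

Derivation:
i=0: (0 + 4) mod 4 = 0
i=1: (1 + 4) mod 4 = 1
i=2: (2 + 0) mod 4 = 2
i=3: s[i]=? (unknown)
Known residues: [0, 1, 2]; need a permutation of 0..3, so missing residue r = 3
Need (3 + s) mod 4 = 3; smallest s = (3 - 3) mod 4 = 0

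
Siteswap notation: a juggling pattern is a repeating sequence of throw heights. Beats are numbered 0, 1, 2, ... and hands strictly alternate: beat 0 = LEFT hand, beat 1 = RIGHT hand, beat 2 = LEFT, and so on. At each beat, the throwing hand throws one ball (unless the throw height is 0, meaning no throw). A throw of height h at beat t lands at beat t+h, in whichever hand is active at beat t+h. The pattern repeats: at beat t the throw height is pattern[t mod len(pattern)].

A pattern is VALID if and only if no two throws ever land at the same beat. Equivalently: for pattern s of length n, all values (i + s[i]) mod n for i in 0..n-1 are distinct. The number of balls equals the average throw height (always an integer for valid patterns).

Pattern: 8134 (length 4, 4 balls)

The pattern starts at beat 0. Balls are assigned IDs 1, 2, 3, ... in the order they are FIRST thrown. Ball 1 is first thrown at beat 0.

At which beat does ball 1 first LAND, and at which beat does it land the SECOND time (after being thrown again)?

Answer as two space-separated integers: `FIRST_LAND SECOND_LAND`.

Beat 0 (L): throw ball1 h=8 -> lands@8:L; in-air after throw: [b1@8:L]
Beat 1 (R): throw ball2 h=1 -> lands@2:L; in-air after throw: [b2@2:L b1@8:L]
Beat 2 (L): throw ball2 h=3 -> lands@5:R; in-air after throw: [b2@5:R b1@8:L]
Beat 3 (R): throw ball3 h=4 -> lands@7:R; in-air after throw: [b2@5:R b3@7:R b1@8:L]
Beat 4 (L): throw ball4 h=8 -> lands@12:L; in-air after throw: [b2@5:R b3@7:R b1@8:L b4@12:L]
Beat 5 (R): throw ball2 h=1 -> lands@6:L; in-air after throw: [b2@6:L b3@7:R b1@8:L b4@12:L]
Beat 6 (L): throw ball2 h=3 -> lands@9:R; in-air after throw: [b3@7:R b1@8:L b2@9:R b4@12:L]
Beat 7 (R): throw ball3 h=4 -> lands@11:R; in-air after throw: [b1@8:L b2@9:R b3@11:R b4@12:L]
Beat 8 (L): throw ball1 h=8 -> lands@16:L; in-air after throw: [b2@9:R b3@11:R b4@12:L b1@16:L]
Beat 9 (R): throw ball2 h=1 -> lands@10:L; in-air after throw: [b2@10:L b3@11:R b4@12:L b1@16:L]
Beat 10 (L): throw ball2 h=3 -> lands@13:R; in-air after throw: [b3@11:R b4@12:L b2@13:R b1@16:L]
Beat 11 (R): throw ball3 h=4 -> lands@15:R; in-air after throw: [b4@12:L b2@13:R b3@15:R b1@16:L]
Beat 12 (L): throw ball4 h=8 -> lands@20:L; in-air after throw: [b2@13:R b3@15:R b1@16:L b4@20:L]
Ball 1: thrown@0 h=8 -> first land @8; rethrown@8 h=8 -> second land @16

Answer: 8 16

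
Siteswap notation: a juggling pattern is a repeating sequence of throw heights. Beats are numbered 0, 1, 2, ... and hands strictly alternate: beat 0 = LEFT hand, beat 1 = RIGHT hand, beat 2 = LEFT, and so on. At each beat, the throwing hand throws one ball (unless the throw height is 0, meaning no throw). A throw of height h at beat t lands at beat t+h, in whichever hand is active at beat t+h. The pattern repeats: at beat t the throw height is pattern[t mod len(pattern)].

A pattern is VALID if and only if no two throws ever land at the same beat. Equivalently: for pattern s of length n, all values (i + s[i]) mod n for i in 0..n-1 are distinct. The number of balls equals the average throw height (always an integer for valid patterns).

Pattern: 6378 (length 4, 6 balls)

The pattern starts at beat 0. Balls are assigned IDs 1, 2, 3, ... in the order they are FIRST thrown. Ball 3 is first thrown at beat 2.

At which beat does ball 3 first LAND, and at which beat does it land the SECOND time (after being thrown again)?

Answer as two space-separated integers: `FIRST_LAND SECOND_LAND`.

Beat 0 (L): throw ball1 h=6 -> lands@6:L; in-air after throw: [b1@6:L]
Beat 1 (R): throw ball2 h=3 -> lands@4:L; in-air after throw: [b2@4:L b1@6:L]
Beat 2 (L): throw ball3 h=7 -> lands@9:R; in-air after throw: [b2@4:L b1@6:L b3@9:R]
Beat 3 (R): throw ball4 h=8 -> lands@11:R; in-air after throw: [b2@4:L b1@6:L b3@9:R b4@11:R]
Beat 4 (L): throw ball2 h=6 -> lands@10:L; in-air after throw: [b1@6:L b3@9:R b2@10:L b4@11:R]
Beat 5 (R): throw ball5 h=3 -> lands@8:L; in-air after throw: [b1@6:L b5@8:L b3@9:R b2@10:L b4@11:R]
Beat 6 (L): throw ball1 h=7 -> lands@13:R; in-air after throw: [b5@8:L b3@9:R b2@10:L b4@11:R b1@13:R]
Beat 7 (R): throw ball6 h=8 -> lands@15:R; in-air after throw: [b5@8:L b3@9:R b2@10:L b4@11:R b1@13:R b6@15:R]
Beat 8 (L): throw ball5 h=6 -> lands@14:L; in-air after throw: [b3@9:R b2@10:L b4@11:R b1@13:R b5@14:L b6@15:R]
Beat 9 (R): throw ball3 h=3 -> lands@12:L; in-air after throw: [b2@10:L b4@11:R b3@12:L b1@13:R b5@14:L b6@15:R]
Beat 10 (L): throw ball2 h=7 -> lands@17:R; in-air after throw: [b4@11:R b3@12:L b1@13:R b5@14:L b6@15:R b2@17:R]
Beat 11 (R): throw ball4 h=8 -> lands@19:R; in-air after throw: [b3@12:L b1@13:R b5@14:L b6@15:R b2@17:R b4@19:R]
Beat 12 (L): throw ball3 h=6 -> lands@18:L; in-air after throw: [b1@13:R b5@14:L b6@15:R b2@17:R b3@18:L b4@19:R]
Ball 3: thrown@2 h=7 -> first land @9; rethrown@9 h=3 -> second land @12

Answer: 9 12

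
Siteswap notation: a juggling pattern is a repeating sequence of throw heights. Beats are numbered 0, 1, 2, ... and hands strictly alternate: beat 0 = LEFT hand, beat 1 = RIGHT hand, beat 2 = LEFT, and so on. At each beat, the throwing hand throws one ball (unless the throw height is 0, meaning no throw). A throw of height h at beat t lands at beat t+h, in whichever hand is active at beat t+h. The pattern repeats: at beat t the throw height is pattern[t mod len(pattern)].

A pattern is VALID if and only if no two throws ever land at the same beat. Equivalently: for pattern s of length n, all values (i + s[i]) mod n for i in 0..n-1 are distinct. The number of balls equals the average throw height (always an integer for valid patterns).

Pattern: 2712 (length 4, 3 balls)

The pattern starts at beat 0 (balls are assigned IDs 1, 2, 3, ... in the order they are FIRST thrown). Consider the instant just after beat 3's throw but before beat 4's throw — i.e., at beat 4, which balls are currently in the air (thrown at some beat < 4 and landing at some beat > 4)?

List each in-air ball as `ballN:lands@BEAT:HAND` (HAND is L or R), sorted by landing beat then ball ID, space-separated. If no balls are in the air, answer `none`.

Answer: ball1:lands@5:R ball2:lands@8:L

Derivation:
Beat 0 (L): throw ball1 h=2 -> lands@2:L; in-air after throw: [b1@2:L]
Beat 1 (R): throw ball2 h=7 -> lands@8:L; in-air after throw: [b1@2:L b2@8:L]
Beat 2 (L): throw ball1 h=1 -> lands@3:R; in-air after throw: [b1@3:R b2@8:L]
Beat 3 (R): throw ball1 h=2 -> lands@5:R; in-air after throw: [b1@5:R b2@8:L]
Beat 4 (L): throw ball3 h=2 -> lands@6:L; in-air after throw: [b1@5:R b3@6:L b2@8:L]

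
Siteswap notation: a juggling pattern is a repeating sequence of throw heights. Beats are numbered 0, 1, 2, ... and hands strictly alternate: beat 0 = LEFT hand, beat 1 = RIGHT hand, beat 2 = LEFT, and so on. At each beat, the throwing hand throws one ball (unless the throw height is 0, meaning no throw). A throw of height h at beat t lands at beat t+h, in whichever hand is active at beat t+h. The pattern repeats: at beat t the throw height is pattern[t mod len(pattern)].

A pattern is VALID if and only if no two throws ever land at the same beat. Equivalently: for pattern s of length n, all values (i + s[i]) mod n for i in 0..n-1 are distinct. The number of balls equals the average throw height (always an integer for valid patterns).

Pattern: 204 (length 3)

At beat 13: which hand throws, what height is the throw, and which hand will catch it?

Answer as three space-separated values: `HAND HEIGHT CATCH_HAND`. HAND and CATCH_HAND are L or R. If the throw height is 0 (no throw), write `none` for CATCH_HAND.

Beat 13: 13 mod 2 = 1, so hand = R
Throw height = pattern[13 mod 3] = pattern[1] = 0

Answer: R 0 none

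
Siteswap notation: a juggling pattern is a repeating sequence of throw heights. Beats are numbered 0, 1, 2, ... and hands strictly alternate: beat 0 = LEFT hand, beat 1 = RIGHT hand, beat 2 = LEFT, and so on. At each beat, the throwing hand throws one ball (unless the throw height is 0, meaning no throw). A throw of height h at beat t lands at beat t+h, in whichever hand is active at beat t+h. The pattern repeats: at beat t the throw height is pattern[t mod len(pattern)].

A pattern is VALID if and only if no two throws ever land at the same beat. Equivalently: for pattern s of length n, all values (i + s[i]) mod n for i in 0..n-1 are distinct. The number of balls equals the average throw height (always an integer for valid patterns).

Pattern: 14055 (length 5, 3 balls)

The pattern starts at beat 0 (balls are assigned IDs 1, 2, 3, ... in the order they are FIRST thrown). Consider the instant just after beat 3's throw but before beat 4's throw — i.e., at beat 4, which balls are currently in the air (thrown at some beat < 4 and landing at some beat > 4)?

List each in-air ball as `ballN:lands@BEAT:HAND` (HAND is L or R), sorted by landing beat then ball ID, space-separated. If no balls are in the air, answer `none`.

Answer: ball1:lands@5:R ball2:lands@8:L

Derivation:
Beat 0 (L): throw ball1 h=1 -> lands@1:R; in-air after throw: [b1@1:R]
Beat 1 (R): throw ball1 h=4 -> lands@5:R; in-air after throw: [b1@5:R]
Beat 3 (R): throw ball2 h=5 -> lands@8:L; in-air after throw: [b1@5:R b2@8:L]
Beat 4 (L): throw ball3 h=5 -> lands@9:R; in-air after throw: [b1@5:R b2@8:L b3@9:R]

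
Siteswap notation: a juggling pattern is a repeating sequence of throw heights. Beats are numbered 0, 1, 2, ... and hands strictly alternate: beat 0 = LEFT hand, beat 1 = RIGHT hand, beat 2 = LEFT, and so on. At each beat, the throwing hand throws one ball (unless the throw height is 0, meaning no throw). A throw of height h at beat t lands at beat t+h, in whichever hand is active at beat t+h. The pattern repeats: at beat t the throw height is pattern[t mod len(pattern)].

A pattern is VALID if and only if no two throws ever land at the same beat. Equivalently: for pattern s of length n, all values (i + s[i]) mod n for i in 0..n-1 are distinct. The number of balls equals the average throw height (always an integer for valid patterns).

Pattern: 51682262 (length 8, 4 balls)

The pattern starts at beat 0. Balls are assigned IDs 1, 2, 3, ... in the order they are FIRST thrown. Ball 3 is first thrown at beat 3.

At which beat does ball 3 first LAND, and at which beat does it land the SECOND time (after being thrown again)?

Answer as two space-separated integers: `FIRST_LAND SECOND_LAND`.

Beat 0 (L): throw ball1 h=5 -> lands@5:R; in-air after throw: [b1@5:R]
Beat 1 (R): throw ball2 h=1 -> lands@2:L; in-air after throw: [b2@2:L b1@5:R]
Beat 2 (L): throw ball2 h=6 -> lands@8:L; in-air after throw: [b1@5:R b2@8:L]
Beat 3 (R): throw ball3 h=8 -> lands@11:R; in-air after throw: [b1@5:R b2@8:L b3@11:R]
Beat 4 (L): throw ball4 h=2 -> lands@6:L; in-air after throw: [b1@5:R b4@6:L b2@8:L b3@11:R]
Beat 5 (R): throw ball1 h=2 -> lands@7:R; in-air after throw: [b4@6:L b1@7:R b2@8:L b3@11:R]
Beat 6 (L): throw ball4 h=6 -> lands@12:L; in-air after throw: [b1@7:R b2@8:L b3@11:R b4@12:L]
Beat 7 (R): throw ball1 h=2 -> lands@9:R; in-air after throw: [b2@8:L b1@9:R b3@11:R b4@12:L]
Beat 8 (L): throw ball2 h=5 -> lands@13:R; in-air after throw: [b1@9:R b3@11:R b4@12:L b2@13:R]
Beat 9 (R): throw ball1 h=1 -> lands@10:L; in-air after throw: [b1@10:L b3@11:R b4@12:L b2@13:R]
Beat 10 (L): throw ball1 h=6 -> lands@16:L; in-air after throw: [b3@11:R b4@12:L b2@13:R b1@16:L]
Beat 11 (R): throw ball3 h=8 -> lands@19:R; in-air after throw: [b4@12:L b2@13:R b1@16:L b3@19:R]
Beat 12 (L): throw ball4 h=2 -> lands@14:L; in-air after throw: [b2@13:R b4@14:L b1@16:L b3@19:R]
Beat 13 (R): throw ball2 h=2 -> lands@15:R; in-air after throw: [b4@14:L b2@15:R b1@16:L b3@19:R]
Beat 14 (L): throw ball4 h=6 -> lands@20:L; in-air after throw: [b2@15:R b1@16:L b3@19:R b4@20:L]
Beat 15 (R): throw ball2 h=2 -> lands@17:R; in-air after throw: [b1@16:L b2@17:R b3@19:R b4@20:L]
Beat 16 (L): throw ball1 h=5 -> lands@21:R; in-air after throw: [b2@17:R b3@19:R b4@20:L b1@21:R]
Beat 17 (R): throw ball2 h=1 -> lands@18:L; in-air after throw: [b2@18:L b3@19:R b4@20:L b1@21:R]
Beat 18 (L): throw ball2 h=6 -> lands@24:L; in-air after throw: [b3@19:R b4@20:L b1@21:R b2@24:L]
Beat 19 (R): throw ball3 h=8 -> lands@27:R; in-air after throw: [b4@20:L b1@21:R b2@24:L b3@27:R]
Ball 3: thrown@3 h=8 -> first land @11; rethrown@11 h=8 -> second land @19

Answer: 11 19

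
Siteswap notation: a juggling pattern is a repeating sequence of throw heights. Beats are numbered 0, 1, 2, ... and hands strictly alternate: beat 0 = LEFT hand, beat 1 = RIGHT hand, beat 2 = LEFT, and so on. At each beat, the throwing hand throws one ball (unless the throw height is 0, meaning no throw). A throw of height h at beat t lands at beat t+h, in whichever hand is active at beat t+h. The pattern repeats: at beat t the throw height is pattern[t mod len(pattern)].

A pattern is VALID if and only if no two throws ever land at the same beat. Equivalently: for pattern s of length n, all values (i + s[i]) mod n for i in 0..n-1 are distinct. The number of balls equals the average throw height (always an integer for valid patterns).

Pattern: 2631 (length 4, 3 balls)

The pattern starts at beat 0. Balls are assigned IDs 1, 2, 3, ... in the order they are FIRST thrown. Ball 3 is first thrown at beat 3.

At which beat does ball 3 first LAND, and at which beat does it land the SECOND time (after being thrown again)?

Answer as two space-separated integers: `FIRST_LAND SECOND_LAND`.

Beat 0 (L): throw ball1 h=2 -> lands@2:L; in-air after throw: [b1@2:L]
Beat 1 (R): throw ball2 h=6 -> lands@7:R; in-air after throw: [b1@2:L b2@7:R]
Beat 2 (L): throw ball1 h=3 -> lands@5:R; in-air after throw: [b1@5:R b2@7:R]
Beat 3 (R): throw ball3 h=1 -> lands@4:L; in-air after throw: [b3@4:L b1@5:R b2@7:R]
Beat 4 (L): throw ball3 h=2 -> lands@6:L; in-air after throw: [b1@5:R b3@6:L b2@7:R]
Beat 5 (R): throw ball1 h=6 -> lands@11:R; in-air after throw: [b3@6:L b2@7:R b1@11:R]
Beat 6 (L): throw ball3 h=3 -> lands@9:R; in-air after throw: [b2@7:R b3@9:R b1@11:R]
Ball 3: thrown@3 h=1 -> first land @4; rethrown@4 h=2 -> second land @6

Answer: 4 6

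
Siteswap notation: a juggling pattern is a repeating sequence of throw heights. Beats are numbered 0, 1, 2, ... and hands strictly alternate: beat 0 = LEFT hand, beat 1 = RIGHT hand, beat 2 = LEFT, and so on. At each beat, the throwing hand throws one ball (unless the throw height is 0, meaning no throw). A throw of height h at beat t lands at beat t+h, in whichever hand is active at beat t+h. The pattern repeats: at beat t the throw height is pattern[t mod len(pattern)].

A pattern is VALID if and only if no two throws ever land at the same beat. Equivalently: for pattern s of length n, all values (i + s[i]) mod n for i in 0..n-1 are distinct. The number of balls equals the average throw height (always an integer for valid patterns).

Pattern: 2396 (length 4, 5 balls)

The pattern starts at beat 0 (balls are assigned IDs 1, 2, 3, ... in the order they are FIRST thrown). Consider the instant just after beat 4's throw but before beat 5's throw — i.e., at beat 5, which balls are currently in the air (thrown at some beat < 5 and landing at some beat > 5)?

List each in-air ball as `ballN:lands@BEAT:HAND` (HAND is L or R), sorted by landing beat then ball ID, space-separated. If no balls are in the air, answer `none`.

Answer: ball2:lands@6:L ball3:lands@9:R ball1:lands@11:R

Derivation:
Beat 0 (L): throw ball1 h=2 -> lands@2:L; in-air after throw: [b1@2:L]
Beat 1 (R): throw ball2 h=3 -> lands@4:L; in-air after throw: [b1@2:L b2@4:L]
Beat 2 (L): throw ball1 h=9 -> lands@11:R; in-air after throw: [b2@4:L b1@11:R]
Beat 3 (R): throw ball3 h=6 -> lands@9:R; in-air after throw: [b2@4:L b3@9:R b1@11:R]
Beat 4 (L): throw ball2 h=2 -> lands@6:L; in-air after throw: [b2@6:L b3@9:R b1@11:R]
Beat 5 (R): throw ball4 h=3 -> lands@8:L; in-air after throw: [b2@6:L b4@8:L b3@9:R b1@11:R]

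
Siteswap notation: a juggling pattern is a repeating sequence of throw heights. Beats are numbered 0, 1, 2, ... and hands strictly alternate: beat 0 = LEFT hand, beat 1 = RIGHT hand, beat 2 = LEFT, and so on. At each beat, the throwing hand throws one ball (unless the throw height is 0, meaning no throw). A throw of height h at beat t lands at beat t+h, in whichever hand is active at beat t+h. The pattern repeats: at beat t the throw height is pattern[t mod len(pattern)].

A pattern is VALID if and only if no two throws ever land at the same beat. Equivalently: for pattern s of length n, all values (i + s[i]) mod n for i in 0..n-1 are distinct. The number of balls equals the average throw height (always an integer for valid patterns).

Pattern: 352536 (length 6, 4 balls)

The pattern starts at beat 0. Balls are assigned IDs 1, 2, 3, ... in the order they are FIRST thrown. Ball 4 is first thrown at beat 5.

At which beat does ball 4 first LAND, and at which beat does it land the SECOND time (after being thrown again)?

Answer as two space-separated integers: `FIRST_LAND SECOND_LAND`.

Beat 0 (L): throw ball1 h=3 -> lands@3:R; in-air after throw: [b1@3:R]
Beat 1 (R): throw ball2 h=5 -> lands@6:L; in-air after throw: [b1@3:R b2@6:L]
Beat 2 (L): throw ball3 h=2 -> lands@4:L; in-air after throw: [b1@3:R b3@4:L b2@6:L]
Beat 3 (R): throw ball1 h=5 -> lands@8:L; in-air after throw: [b3@4:L b2@6:L b1@8:L]
Beat 4 (L): throw ball3 h=3 -> lands@7:R; in-air after throw: [b2@6:L b3@7:R b1@8:L]
Beat 5 (R): throw ball4 h=6 -> lands@11:R; in-air after throw: [b2@6:L b3@7:R b1@8:L b4@11:R]
Beat 6 (L): throw ball2 h=3 -> lands@9:R; in-air after throw: [b3@7:R b1@8:L b2@9:R b4@11:R]
Beat 7 (R): throw ball3 h=5 -> lands@12:L; in-air after throw: [b1@8:L b2@9:R b4@11:R b3@12:L]
Beat 8 (L): throw ball1 h=2 -> lands@10:L; in-air after throw: [b2@9:R b1@10:L b4@11:R b3@12:L]
Beat 9 (R): throw ball2 h=5 -> lands@14:L; in-air after throw: [b1@10:L b4@11:R b3@12:L b2@14:L]
Beat 10 (L): throw ball1 h=3 -> lands@13:R; in-air after throw: [b4@11:R b3@12:L b1@13:R b2@14:L]
Beat 11 (R): throw ball4 h=6 -> lands@17:R; in-air after throw: [b3@12:L b1@13:R b2@14:L b4@17:R]
Beat 12 (L): throw ball3 h=3 -> lands@15:R; in-air after throw: [b1@13:R b2@14:L b3@15:R b4@17:R]
Beat 13 (R): throw ball1 h=5 -> lands@18:L; in-air after throw: [b2@14:L b3@15:R b4@17:R b1@18:L]
Ball 4: thrown@5 h=6 -> first land @11; rethrown@11 h=6 -> second land @17

Answer: 11 17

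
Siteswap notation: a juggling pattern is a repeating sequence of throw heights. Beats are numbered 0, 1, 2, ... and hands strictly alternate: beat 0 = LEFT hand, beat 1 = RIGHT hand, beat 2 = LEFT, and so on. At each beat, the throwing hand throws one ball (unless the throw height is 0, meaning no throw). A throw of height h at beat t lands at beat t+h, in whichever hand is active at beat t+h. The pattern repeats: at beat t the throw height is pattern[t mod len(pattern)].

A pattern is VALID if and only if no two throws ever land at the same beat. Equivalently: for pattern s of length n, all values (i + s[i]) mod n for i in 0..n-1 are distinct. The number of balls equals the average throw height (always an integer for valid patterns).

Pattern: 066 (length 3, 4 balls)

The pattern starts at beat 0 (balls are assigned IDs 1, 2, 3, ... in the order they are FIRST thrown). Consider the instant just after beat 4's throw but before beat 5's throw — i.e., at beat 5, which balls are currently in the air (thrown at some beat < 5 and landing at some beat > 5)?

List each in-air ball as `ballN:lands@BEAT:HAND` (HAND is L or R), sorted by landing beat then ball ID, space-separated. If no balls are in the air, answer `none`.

Beat 1 (R): throw ball1 h=6 -> lands@7:R; in-air after throw: [b1@7:R]
Beat 2 (L): throw ball2 h=6 -> lands@8:L; in-air after throw: [b1@7:R b2@8:L]
Beat 4 (L): throw ball3 h=6 -> lands@10:L; in-air after throw: [b1@7:R b2@8:L b3@10:L]
Beat 5 (R): throw ball4 h=6 -> lands@11:R; in-air after throw: [b1@7:R b2@8:L b3@10:L b4@11:R]

Answer: ball1:lands@7:R ball2:lands@8:L ball3:lands@10:L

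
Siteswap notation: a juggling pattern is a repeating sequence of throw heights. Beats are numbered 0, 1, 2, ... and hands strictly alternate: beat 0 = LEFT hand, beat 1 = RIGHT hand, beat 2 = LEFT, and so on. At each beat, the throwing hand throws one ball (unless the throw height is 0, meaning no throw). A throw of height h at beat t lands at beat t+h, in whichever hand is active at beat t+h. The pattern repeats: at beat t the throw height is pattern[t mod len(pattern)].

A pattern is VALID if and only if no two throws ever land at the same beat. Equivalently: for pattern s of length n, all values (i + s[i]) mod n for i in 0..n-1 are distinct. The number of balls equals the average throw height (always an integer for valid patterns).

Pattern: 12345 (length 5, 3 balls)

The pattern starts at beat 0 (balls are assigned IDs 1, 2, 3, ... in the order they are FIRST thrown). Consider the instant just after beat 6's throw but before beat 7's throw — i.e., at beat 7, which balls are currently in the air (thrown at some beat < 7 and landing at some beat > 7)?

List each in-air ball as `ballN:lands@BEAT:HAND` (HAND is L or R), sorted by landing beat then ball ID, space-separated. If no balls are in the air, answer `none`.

Beat 0 (L): throw ball1 h=1 -> lands@1:R; in-air after throw: [b1@1:R]
Beat 1 (R): throw ball1 h=2 -> lands@3:R; in-air after throw: [b1@3:R]
Beat 2 (L): throw ball2 h=3 -> lands@5:R; in-air after throw: [b1@3:R b2@5:R]
Beat 3 (R): throw ball1 h=4 -> lands@7:R; in-air after throw: [b2@5:R b1@7:R]
Beat 4 (L): throw ball3 h=5 -> lands@9:R; in-air after throw: [b2@5:R b1@7:R b3@9:R]
Beat 5 (R): throw ball2 h=1 -> lands@6:L; in-air after throw: [b2@6:L b1@7:R b3@9:R]
Beat 6 (L): throw ball2 h=2 -> lands@8:L; in-air after throw: [b1@7:R b2@8:L b3@9:R]
Beat 7 (R): throw ball1 h=3 -> lands@10:L; in-air after throw: [b2@8:L b3@9:R b1@10:L]

Answer: ball2:lands@8:L ball3:lands@9:R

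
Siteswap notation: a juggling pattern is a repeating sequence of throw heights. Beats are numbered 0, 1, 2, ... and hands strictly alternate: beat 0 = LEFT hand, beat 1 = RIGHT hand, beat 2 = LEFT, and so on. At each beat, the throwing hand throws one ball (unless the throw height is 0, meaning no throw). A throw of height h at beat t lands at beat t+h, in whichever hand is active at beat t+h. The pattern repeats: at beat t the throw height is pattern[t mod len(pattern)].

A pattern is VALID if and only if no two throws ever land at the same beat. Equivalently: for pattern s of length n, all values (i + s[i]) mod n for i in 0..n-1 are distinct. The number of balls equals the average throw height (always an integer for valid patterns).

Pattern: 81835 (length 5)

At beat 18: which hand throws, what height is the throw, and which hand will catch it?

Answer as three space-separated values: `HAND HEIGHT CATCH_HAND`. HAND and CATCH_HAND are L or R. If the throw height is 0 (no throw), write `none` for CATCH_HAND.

Beat 18: 18 mod 2 = 0, so hand = L
Throw height = pattern[18 mod 5] = pattern[3] = 3
Lands at beat 18+3=21, 21 mod 2 = 1, so catch hand = R

Answer: L 3 R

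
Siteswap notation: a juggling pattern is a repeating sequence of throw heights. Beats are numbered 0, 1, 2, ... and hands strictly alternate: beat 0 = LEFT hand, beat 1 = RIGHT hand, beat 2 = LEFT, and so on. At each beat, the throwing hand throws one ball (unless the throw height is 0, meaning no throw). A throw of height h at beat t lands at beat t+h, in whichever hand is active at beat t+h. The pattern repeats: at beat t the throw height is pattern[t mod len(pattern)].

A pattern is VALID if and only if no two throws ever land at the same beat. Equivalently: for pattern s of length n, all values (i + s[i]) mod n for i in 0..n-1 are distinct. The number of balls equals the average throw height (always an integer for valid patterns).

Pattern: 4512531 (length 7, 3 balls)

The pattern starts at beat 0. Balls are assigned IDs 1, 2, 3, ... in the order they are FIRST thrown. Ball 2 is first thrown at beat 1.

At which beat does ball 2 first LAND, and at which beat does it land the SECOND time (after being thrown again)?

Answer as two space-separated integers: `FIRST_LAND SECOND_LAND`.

Beat 0 (L): throw ball1 h=4 -> lands@4:L; in-air after throw: [b1@4:L]
Beat 1 (R): throw ball2 h=5 -> lands@6:L; in-air after throw: [b1@4:L b2@6:L]
Beat 2 (L): throw ball3 h=1 -> lands@3:R; in-air after throw: [b3@3:R b1@4:L b2@6:L]
Beat 3 (R): throw ball3 h=2 -> lands@5:R; in-air after throw: [b1@4:L b3@5:R b2@6:L]
Beat 4 (L): throw ball1 h=5 -> lands@9:R; in-air after throw: [b3@5:R b2@6:L b1@9:R]
Beat 5 (R): throw ball3 h=3 -> lands@8:L; in-air after throw: [b2@6:L b3@8:L b1@9:R]
Beat 6 (L): throw ball2 h=1 -> lands@7:R; in-air after throw: [b2@7:R b3@8:L b1@9:R]
Beat 7 (R): throw ball2 h=4 -> lands@11:R; in-air after throw: [b3@8:L b1@9:R b2@11:R]
Ball 2: thrown@1 h=5 -> first land @6; rethrown@6 h=1 -> second land @7

Answer: 6 7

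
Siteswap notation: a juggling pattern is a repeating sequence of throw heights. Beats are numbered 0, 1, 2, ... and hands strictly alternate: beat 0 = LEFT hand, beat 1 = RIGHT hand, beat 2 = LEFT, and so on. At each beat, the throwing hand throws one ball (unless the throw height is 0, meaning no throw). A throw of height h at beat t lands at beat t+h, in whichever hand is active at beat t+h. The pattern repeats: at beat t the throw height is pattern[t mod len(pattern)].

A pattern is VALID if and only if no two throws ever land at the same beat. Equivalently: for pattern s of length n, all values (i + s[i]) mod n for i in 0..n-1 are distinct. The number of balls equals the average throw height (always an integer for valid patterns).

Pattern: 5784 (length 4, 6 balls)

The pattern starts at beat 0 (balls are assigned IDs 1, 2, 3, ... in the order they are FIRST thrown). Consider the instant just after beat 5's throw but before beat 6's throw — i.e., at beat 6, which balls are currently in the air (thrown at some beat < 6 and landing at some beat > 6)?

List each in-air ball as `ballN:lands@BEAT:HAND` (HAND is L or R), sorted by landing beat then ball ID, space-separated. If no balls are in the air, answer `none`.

Beat 0 (L): throw ball1 h=5 -> lands@5:R; in-air after throw: [b1@5:R]
Beat 1 (R): throw ball2 h=7 -> lands@8:L; in-air after throw: [b1@5:R b2@8:L]
Beat 2 (L): throw ball3 h=8 -> lands@10:L; in-air after throw: [b1@5:R b2@8:L b3@10:L]
Beat 3 (R): throw ball4 h=4 -> lands@7:R; in-air after throw: [b1@5:R b4@7:R b2@8:L b3@10:L]
Beat 4 (L): throw ball5 h=5 -> lands@9:R; in-air after throw: [b1@5:R b4@7:R b2@8:L b5@9:R b3@10:L]
Beat 5 (R): throw ball1 h=7 -> lands@12:L; in-air after throw: [b4@7:R b2@8:L b5@9:R b3@10:L b1@12:L]
Beat 6 (L): throw ball6 h=8 -> lands@14:L; in-air after throw: [b4@7:R b2@8:L b5@9:R b3@10:L b1@12:L b6@14:L]

Answer: ball4:lands@7:R ball2:lands@8:L ball5:lands@9:R ball3:lands@10:L ball1:lands@12:L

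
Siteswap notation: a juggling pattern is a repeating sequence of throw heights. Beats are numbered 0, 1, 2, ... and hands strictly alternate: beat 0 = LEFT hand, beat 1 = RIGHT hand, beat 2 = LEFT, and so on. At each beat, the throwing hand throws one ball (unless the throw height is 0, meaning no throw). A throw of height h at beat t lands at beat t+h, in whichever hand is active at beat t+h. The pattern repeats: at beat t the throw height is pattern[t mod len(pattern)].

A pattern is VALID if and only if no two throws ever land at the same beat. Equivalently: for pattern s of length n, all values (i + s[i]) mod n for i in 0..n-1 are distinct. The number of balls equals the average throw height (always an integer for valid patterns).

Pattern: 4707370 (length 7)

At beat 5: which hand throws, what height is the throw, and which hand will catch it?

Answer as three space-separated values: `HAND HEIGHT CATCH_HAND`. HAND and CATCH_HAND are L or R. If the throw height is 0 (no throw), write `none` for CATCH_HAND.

Answer: R 7 L

Derivation:
Beat 5: 5 mod 2 = 1, so hand = R
Throw height = pattern[5 mod 7] = pattern[5] = 7
Lands at beat 5+7=12, 12 mod 2 = 0, so catch hand = L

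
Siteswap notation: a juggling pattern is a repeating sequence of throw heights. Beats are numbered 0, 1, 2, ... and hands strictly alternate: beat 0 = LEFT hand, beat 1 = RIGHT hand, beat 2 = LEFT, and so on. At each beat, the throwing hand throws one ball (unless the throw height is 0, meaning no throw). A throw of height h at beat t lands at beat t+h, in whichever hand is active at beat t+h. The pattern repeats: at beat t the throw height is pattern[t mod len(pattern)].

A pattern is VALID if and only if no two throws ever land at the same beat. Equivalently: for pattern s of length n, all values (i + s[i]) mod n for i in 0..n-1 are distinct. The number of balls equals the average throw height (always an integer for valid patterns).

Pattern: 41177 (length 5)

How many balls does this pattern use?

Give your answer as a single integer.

Answer: 4

Derivation:
Pattern = [4, 1, 1, 7, 7], length n = 5
  position 0: throw height = 4, running sum = 4
  position 1: throw height = 1, running sum = 5
  position 2: throw height = 1, running sum = 6
  position 3: throw height = 7, running sum = 13
  position 4: throw height = 7, running sum = 20
Total sum = 20; balls = sum / n = 20 / 5 = 4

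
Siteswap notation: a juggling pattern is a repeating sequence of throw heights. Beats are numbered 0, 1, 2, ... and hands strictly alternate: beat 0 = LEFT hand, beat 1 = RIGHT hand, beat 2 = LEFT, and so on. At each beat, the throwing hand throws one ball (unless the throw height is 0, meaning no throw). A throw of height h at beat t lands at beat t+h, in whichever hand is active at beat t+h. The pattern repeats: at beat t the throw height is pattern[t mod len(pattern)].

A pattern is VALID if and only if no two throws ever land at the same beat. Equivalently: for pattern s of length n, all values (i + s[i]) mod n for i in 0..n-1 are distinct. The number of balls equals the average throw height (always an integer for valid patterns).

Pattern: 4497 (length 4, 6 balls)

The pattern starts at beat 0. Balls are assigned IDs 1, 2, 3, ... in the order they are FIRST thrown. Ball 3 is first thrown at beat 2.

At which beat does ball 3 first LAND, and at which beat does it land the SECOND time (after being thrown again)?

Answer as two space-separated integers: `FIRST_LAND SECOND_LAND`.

Beat 0 (L): throw ball1 h=4 -> lands@4:L; in-air after throw: [b1@4:L]
Beat 1 (R): throw ball2 h=4 -> lands@5:R; in-air after throw: [b1@4:L b2@5:R]
Beat 2 (L): throw ball3 h=9 -> lands@11:R; in-air after throw: [b1@4:L b2@5:R b3@11:R]
Beat 3 (R): throw ball4 h=7 -> lands@10:L; in-air after throw: [b1@4:L b2@5:R b4@10:L b3@11:R]
Beat 4 (L): throw ball1 h=4 -> lands@8:L; in-air after throw: [b2@5:R b1@8:L b4@10:L b3@11:R]
Beat 5 (R): throw ball2 h=4 -> lands@9:R; in-air after throw: [b1@8:L b2@9:R b4@10:L b3@11:R]
Beat 6 (L): throw ball5 h=9 -> lands@15:R; in-air after throw: [b1@8:L b2@9:R b4@10:L b3@11:R b5@15:R]
Beat 7 (R): throw ball6 h=7 -> lands@14:L; in-air after throw: [b1@8:L b2@9:R b4@10:L b3@11:R b6@14:L b5@15:R]
Beat 8 (L): throw ball1 h=4 -> lands@12:L; in-air after throw: [b2@9:R b4@10:L b3@11:R b1@12:L b6@14:L b5@15:R]
Beat 9 (R): throw ball2 h=4 -> lands@13:R; in-air after throw: [b4@10:L b3@11:R b1@12:L b2@13:R b6@14:L b5@15:R]
Beat 10 (L): throw ball4 h=9 -> lands@19:R; in-air after throw: [b3@11:R b1@12:L b2@13:R b6@14:L b5@15:R b4@19:R]
Beat 11 (R): throw ball3 h=7 -> lands@18:L; in-air after throw: [b1@12:L b2@13:R b6@14:L b5@15:R b3@18:L b4@19:R]
Ball 3: thrown@2 h=9 -> first land @11; rethrown@11 h=7 -> second land @18

Answer: 11 18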